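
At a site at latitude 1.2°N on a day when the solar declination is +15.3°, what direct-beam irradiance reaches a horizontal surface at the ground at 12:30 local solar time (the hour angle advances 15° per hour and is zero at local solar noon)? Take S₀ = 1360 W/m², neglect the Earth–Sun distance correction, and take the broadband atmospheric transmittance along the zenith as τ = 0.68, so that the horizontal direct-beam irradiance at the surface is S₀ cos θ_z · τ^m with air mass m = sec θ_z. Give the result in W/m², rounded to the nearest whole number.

876 W/m²

Hour angle H = 15° × (12.5 − 12) = 7.50°.
cos θ_z = sin φ sin δ + cos φ cos δ cos H = (0.0209)(0.2639) + (0.9998)(0.9646)(0.9914) = 0.9616.
Air mass m = 1/cos θ_z = 1/0.9616 = 1.040; τ^m = 0.68^1.040 = 0.6696.
Surface direct beam = 1360 × 0.9616 × 0.6696 = 875.69 W/m².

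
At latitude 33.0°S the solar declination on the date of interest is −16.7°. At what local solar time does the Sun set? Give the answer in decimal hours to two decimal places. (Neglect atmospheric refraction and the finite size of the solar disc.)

cos H_s = −tan(-33.0°) · tan(-16.7°) = -0.1948, so H_s = arccos(-0.1948) = 101.23°.
Sunset is at 12 + H_s/15 = 12 + 6.749 = 18.749 h local solar time.

18.75 h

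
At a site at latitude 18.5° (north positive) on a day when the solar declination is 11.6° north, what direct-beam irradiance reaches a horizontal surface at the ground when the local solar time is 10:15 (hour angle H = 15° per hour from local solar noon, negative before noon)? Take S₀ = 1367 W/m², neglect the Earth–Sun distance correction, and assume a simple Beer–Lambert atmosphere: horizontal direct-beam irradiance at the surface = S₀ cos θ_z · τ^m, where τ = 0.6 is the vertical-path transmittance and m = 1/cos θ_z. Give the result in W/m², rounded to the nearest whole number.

Hour angle H = 15° × (10.25 − 12) = -26.25°.
cos θ_z = sin φ sin δ + cos φ cos δ cos H = (0.3173)(0.2011) + (0.9483)(0.9796)(0.8969) = 0.8970.
Air mass m = 1/cos θ_z = 1/0.8970 = 1.115; τ^m = 0.6^1.115 = 0.5658.
Surface direct beam = 1367 × 0.8970 × 0.5658 = 693.78 W/m².

694 W/m²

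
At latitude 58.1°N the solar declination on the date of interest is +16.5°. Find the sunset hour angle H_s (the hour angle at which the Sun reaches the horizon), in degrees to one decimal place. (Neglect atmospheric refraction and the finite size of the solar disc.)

−tan φ tan δ = −(1.6066)(0.2962) = -0.4759; H_s = arccos(-0.4759) = 118.42°.

118.4°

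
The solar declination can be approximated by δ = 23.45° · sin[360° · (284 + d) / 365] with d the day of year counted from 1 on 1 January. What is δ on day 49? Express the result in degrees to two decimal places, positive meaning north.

-12.27°

360 × (284 + 49) / 365 = 328.438°; sin(328.438°) = -0.5234.
δ = 23.45 × -0.5234 = -12.274° ≈ -12.27°.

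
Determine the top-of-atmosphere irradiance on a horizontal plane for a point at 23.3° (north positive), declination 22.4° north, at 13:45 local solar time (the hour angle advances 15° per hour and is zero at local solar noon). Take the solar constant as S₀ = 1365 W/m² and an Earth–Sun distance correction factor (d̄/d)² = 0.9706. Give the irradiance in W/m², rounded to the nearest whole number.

1209 W/m²

Hour angle H = 15° × (13.75 − 12) = 26.25°.
cos θ_z = sin(23.3°) sin(22.4°) + cos(23.3°) cos(22.4°) cos(26.25°) = 0.1507 + 0.7616 = 0.9123.
Top-of-atmosphere irradiance = S₀ (d̄/d)² cos θ_z = 1365 × 0.9706 × 0.9123 = 1208.68 W/m².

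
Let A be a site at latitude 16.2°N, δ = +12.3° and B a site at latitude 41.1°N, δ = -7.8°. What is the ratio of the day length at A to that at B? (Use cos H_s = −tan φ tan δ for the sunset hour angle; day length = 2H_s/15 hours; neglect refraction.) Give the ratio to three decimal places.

1.126

A: H_s = arccos(−tan 16.2° · tan 12.3°) = 93.63°, so 2H_s/15 = 12.4840 h.
B: H_s = arccos(−tan 41.1° · tan -7.8°) = 83.14°, so 2H_s/15 = 11.0853 h.
Ratio A/B = 12.4840 / 11.0853 = 1.1262.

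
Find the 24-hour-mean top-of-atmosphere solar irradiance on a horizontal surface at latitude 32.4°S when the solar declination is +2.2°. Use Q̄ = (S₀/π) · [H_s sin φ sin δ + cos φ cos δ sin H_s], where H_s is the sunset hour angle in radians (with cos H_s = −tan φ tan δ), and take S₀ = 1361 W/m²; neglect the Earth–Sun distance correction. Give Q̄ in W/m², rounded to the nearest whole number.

352 W/m²

cos H_s = −tan(-32.4°) · tan(2.2°) = 0.0244, so H_s = arccos(0.0244) = 88.60°. In radians, H_s = 1.5464.
H_s sin φ sin δ = 1.5464 × -0.5358 × 0.0384 = -0.0318.
cos φ cos δ sin H_s = 0.8443 × 0.9993 × 0.9997 = 0.8435.
Q̄ = (1361/π) × (-0.0318 + 0.8435) = 433.22 × 0.8117 = 351.64 W/m².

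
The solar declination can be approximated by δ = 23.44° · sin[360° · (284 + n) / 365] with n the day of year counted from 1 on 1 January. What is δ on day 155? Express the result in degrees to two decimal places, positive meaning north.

+22.41°

360 × (284 + 155) / 365 = 432.986°; sin(432.986°) = 0.9562.
δ = 23.44 × 0.9562 = 22.413° ≈ +22.41°.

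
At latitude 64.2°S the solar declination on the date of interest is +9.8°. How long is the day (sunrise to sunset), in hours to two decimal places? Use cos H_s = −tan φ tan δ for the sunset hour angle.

9.21 hours

−tan φ tan δ = −(-2.0686)(0.1727) = 0.3572; H_s = arccos(0.3572) = 69.07°.
Day length = 2 H_s / 15° h⁻¹ = 138.14° / 15 = 9.209 h.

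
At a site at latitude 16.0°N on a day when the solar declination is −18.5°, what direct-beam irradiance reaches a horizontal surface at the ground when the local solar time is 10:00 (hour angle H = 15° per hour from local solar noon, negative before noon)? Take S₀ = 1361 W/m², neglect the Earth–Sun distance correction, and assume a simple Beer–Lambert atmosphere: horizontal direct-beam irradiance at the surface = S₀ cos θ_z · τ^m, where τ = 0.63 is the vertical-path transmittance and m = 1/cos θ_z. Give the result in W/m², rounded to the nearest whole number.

495 W/m²

Hour angle H = 15° × (10 − 12) = -30.00°.
cos θ_z = sin(16.0°) sin(-18.5°) + cos(16.0°) cos(-18.5°) cos(-30.00°) = -0.0875 + 0.7895 = 0.7020.
Air mass m = 1/cos θ_z = 1/0.7020 = 1.425; τ^m = 0.63^1.425 = 0.5177.
Surface direct beam = 1361 × 0.7020 × 0.5177 = 494.62 W/m².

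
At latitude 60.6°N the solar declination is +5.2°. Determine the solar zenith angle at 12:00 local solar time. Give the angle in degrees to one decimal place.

55.4°

Hour angle H = 15° × (12 − 12) = 0.00°.
cos θ_z = sin(60.6°) sin(5.2°) + cos(60.6°) cos(5.2°) cos(0.00°) = 0.0790 + 0.4889 = 0.5679.
θ_z = arccos(0.5679) = 55.40°.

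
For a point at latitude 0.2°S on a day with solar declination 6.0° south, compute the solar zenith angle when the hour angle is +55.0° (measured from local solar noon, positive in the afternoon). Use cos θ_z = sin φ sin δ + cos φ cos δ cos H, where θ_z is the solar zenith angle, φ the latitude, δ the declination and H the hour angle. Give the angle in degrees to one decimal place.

55.2°

With φ = -0.2°, δ = -6.0°, H = 55.00°: sin φ sin δ = 0.0004, cos φ cos δ cos H = 0.5704, so cos θ_z = 0.5708.
θ_z = arccos(0.5708) = 55.19°.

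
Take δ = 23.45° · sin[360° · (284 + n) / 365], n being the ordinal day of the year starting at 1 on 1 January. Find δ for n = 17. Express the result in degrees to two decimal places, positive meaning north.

360 × (284 + 17) / 365 = 296.877°; sin(296.877°) = -0.8920.
δ = 23.45 × -0.8920 = -20.917° ≈ -20.92°.

-20.92°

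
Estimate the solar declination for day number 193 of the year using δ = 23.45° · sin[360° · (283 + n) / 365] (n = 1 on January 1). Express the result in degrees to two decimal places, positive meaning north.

+22.11°

360 × (283 + 193) / 365 = 469.479°; sin(469.479°) = 0.9428.
δ = 23.45 × 0.9428 = 22.109° ≈ +22.11°.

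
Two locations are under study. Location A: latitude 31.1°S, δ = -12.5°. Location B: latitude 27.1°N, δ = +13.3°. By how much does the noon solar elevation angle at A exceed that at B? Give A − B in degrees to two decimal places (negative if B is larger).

A: 90° − |-31.1 − (-12.5)| = 71.40°.
B: 90° − |27.1 − (13.3)| = 76.20°.
A − B = 71.40 − 76.20 = -4.80°.

-4.80°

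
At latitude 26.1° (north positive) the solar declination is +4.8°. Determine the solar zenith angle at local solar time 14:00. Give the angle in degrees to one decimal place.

Hour angle H = 15° × (14 − 12) = 30.00°.
cos θ_z = sin φ sin δ + cos φ cos δ cos H = (0.4399)(0.0837) + (0.8980)(0.9965)(0.8660) = 0.8118.
θ_z = arccos(0.8118) = 35.73°.

35.7°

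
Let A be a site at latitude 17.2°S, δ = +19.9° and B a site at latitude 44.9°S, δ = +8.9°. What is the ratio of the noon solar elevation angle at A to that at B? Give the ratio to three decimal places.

A: 90° − |-17.2 − (19.9)| = 52.90°.
B: 90° − |-44.9 − (8.9)| = 36.20°.
Ratio A/B = 52.9000 / 36.2000 = 1.4613.

1.461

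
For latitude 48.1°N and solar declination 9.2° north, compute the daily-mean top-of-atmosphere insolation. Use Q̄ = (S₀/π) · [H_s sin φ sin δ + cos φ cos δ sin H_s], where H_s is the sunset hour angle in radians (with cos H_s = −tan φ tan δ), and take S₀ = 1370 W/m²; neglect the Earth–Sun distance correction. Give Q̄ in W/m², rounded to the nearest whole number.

374 W/m²

−tan φ tan δ = −(1.1145)(0.1620) = -0.1805; H_s = arccos(-0.1805) = 100.40°. In radians, H_s = 1.7523.
H_s sin φ sin δ = 1.7523 × 0.7443 × 0.1599 = 0.2085.
cos φ cos δ sin H_s = 0.6678 × 0.9871 × 0.9836 = 0.6484.
Q̄ = (1370/π) × (0.2085 + 0.6484) = 436.08 × 0.8569 = 373.68 W/m².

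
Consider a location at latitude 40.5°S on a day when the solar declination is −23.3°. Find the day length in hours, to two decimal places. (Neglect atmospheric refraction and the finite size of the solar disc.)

cos H_s = −tan(-40.5°) · tan(-23.3°) = -0.3678, so H_s = arccos(-0.3678) = 111.58°.
Day length = 2 H_s / 15° h⁻¹ = 223.16° / 15 = 14.877 h.

14.88 hours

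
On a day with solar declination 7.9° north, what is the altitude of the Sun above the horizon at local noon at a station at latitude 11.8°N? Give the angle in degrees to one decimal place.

At local solar noon the hour angle is zero, so the elevation is 90° − |φ − δ| = 90° − |11.8° − (7.9°)| = 90° − 3.9° = 86.1°.

86.1°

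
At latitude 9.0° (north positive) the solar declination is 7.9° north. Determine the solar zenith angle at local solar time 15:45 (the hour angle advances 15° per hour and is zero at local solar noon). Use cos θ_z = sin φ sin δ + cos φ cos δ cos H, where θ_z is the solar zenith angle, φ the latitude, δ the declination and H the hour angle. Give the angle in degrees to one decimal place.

55.6°

Hour angle H = 15° × (15.75 − 12) = 56.25°.
With φ = 9.0°, δ = 7.9°, H = 56.25°: sin φ sin δ = 0.0215, cos φ cos δ cos H = 0.5435, so cos θ_z = 0.5650.
θ_z = arccos(0.5650) = 55.60°.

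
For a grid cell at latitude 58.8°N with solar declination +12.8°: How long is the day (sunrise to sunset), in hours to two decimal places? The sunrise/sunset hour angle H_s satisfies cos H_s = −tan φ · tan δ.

14.94 hours

−tan φ tan δ = −(1.6512)(0.2272) = -0.3752; H_s = arccos(-0.3752) = 112.04°.
Day length = 2 H_s / 15° h⁻¹ = 224.08° / 15 = 14.939 h.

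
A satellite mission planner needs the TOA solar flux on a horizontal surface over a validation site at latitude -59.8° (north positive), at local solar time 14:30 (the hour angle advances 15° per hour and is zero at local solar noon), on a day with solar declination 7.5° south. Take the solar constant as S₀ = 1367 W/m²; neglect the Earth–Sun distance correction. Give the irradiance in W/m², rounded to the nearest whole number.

Hour angle H = 15° × (14.5 − 12) = 37.50°.
With φ = -59.8°, δ = -7.5°, H = 37.50°: sin φ sin δ = 0.1128, cos φ cos δ cos H = 0.3957, so cos θ_z = 0.5085.
Top-of-atmosphere irradiance = S₀ cos θ_z = 1367 × 0.5085 = 695.12 W/m².

695 W/m²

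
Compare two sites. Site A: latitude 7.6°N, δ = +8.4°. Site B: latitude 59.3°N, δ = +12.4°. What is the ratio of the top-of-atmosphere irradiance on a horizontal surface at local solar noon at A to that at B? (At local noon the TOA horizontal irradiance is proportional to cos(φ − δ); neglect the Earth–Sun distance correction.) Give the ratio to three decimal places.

A: cos θ_z = cos(7.6° − (8.4°)) = 0.9999.
B: cos θ_z = cos(59.3° − (12.4°)) = 0.6833.
Ratio A/B = 0.9999 / 0.6833 = 1.4633.

1.463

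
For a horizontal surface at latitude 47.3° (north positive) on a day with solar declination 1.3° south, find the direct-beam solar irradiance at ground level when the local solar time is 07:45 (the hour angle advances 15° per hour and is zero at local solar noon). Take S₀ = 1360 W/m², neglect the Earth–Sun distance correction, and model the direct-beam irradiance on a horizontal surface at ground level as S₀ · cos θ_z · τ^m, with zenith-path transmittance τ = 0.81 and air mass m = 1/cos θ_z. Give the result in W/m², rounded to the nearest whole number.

183 W/m²

Hour angle H = 15° × (7.75 − 12) = -63.75°.
With φ = 47.3°, δ = -1.3°, H = -63.75°: sin φ sin δ = -0.0167, cos φ cos δ cos H = 0.2999, so cos θ_z = 0.2832.
Air mass m = 1/cos θ_z = 1/0.2832 = 3.531; τ^m = 0.81^3.531 = 0.4752.
Surface direct beam = 1360 × 0.2832 × 0.4752 = 183.02 W/m².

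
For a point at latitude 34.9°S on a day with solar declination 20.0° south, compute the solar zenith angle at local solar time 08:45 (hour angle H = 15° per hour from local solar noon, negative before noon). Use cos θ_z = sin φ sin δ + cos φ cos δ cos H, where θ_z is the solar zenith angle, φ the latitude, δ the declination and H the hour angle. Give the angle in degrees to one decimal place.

Hour angle H = 15° × (8.75 − 12) = -48.75°.
With φ = -34.9°, δ = -20.0°, H = -48.75°: sin φ sin δ = 0.1957, cos φ cos δ cos H = 0.5082, so cos θ_z = 0.7039.
θ_z = arccos(0.7039) = 45.26°.

45.3°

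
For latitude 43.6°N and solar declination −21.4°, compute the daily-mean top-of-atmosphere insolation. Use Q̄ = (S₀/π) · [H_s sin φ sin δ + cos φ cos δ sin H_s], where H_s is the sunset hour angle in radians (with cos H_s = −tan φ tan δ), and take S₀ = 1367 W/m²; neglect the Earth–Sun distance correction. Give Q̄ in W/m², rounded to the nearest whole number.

142 W/m²

The sunset hour angle satisfies cos H_s = −tan φ tan δ = 0.3732, giving H_s = 68.09°. In radians, H_s = 1.1884.
H_s sin φ sin δ = 1.1884 × 0.6896 × -0.3649 = -0.2990.
cos φ cos δ sin H_s = 0.7242 × 0.9311 × 0.9278 = 0.6256.
Q̄ = (1367/π) × (-0.2990 + 0.6256) = 435.13 × 0.3266 = 142.11 W/m².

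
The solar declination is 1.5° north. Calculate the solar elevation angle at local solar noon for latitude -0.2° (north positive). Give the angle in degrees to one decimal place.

88.3°

At local solar noon the hour angle is zero, so the elevation is 90° − |φ − δ| = 90° − |-0.2° − (1.5°)| = 90° − 1.7° = 88.3°.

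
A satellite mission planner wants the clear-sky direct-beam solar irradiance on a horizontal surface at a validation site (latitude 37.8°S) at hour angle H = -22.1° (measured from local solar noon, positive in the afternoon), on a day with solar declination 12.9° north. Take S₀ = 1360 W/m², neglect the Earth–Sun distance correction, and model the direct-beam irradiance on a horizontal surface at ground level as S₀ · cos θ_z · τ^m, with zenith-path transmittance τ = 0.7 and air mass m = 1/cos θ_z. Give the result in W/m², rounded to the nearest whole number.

423 W/m²

cos θ_z = sin φ sin δ + cos φ cos δ cos H = (-0.6129)(0.2233) + (0.7902)(0.9748)(0.9265) = 0.5768.
Air mass m = 1/cos θ_z = 1/0.5768 = 1.734; τ^m = 0.7^1.734 = 0.5388.
Surface direct beam = 1360 × 0.5768 × 0.5388 = 422.66 W/m².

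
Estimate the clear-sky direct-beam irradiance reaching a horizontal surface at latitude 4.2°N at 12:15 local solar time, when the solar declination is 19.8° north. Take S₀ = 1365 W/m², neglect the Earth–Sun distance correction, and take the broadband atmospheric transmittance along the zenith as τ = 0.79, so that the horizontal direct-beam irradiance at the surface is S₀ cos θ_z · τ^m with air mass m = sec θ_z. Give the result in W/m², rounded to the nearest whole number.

Hour angle H = 15° × (12.25 − 12) = 3.75°.
With φ = 4.2°, δ = 19.8°, H = 3.75°: sin φ sin δ = 0.0248, cos φ cos δ cos H = 0.9363, so cos θ_z = 0.9611.
Air mass m = 1/cos θ_z = 1/0.9611 = 1.040; τ^m = 0.79^1.040 = 0.7826.
Surface direct beam = 1365 × 0.9611 × 0.7826 = 1026.69 W/m².

1027 W/m²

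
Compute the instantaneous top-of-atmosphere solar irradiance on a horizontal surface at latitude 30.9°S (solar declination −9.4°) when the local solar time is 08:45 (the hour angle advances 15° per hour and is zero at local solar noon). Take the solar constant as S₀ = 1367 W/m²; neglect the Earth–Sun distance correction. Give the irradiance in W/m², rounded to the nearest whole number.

Hour angle H = 15° × (8.75 − 12) = -48.75°.
With φ = -30.9°, δ = -9.4°, H = -48.75°: sin φ sin δ = 0.0839, cos φ cos δ cos H = 0.5582, so cos θ_z = 0.6421.
Top-of-atmosphere irradiance = S₀ cos θ_z = 1367 × 0.6421 = 877.75 W/m².

878 W/m²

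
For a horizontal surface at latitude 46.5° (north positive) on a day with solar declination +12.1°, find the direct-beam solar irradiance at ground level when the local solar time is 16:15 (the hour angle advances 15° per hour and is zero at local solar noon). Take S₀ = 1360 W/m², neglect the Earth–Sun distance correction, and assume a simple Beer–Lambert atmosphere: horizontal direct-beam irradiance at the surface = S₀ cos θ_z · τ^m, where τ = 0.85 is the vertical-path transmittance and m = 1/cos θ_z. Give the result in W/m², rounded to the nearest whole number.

Hour angle H = 15° × (16.25 − 12) = 63.75°.
cos θ_z = sin φ sin δ + cos φ cos δ cos H = (0.7254)(0.2096) + (0.6884)(0.9778)(0.4423) = 0.4498.
Air mass m = 1/cos θ_z = 1/0.4498 = 2.223; τ^m = 0.85^2.223 = 0.6968.
Surface direct beam = 1360 × 0.4498 × 0.6968 = 426.25 W/m².

426 W/m²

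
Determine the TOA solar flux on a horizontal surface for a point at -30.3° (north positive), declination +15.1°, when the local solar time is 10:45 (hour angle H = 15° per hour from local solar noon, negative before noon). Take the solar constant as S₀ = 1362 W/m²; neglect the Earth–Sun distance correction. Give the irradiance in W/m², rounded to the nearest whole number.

896 W/m²

Hour angle H = 15° × (10.75 − 12) = -18.75°.
cos θ_z = sin φ sin δ + cos φ cos δ cos H = (-0.5045)(0.2605) + (0.8634)(0.9655)(0.9469) = 0.6579.
Top-of-atmosphere irradiance = S₀ cos θ_z = 1362 × 0.6579 = 896.06 W/m².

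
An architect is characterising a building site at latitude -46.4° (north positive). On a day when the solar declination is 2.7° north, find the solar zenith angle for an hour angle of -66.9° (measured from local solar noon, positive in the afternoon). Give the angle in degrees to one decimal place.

76.3°

cos θ_z = sin(-46.4°) sin(2.7°) + cos(-46.4°) cos(2.7°) cos(-66.90°) = -0.0341 + 0.2703 = 0.2362.
θ_z = arccos(0.2362) = 76.34°.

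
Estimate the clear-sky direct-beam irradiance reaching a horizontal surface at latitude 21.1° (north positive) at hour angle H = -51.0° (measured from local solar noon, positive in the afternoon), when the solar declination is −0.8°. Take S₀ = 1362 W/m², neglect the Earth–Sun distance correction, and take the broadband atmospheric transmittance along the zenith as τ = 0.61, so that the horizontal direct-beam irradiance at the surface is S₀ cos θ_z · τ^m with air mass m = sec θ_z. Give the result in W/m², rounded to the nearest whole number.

With φ = 21.1°, δ = -0.8°, H = -51.00°: sin φ sin δ = -0.0050, cos φ cos δ cos H = 0.5871, so cos θ_z = 0.5821.
Air mass m = 1/cos θ_z = 1/0.5821 = 1.718; τ^m = 0.61^1.718 = 0.4278.
Surface direct beam = 1362 × 0.5821 × 0.4278 = 339.17 W/m².

339 W/m²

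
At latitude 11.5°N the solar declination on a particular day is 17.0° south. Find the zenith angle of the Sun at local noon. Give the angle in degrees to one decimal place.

28.5°

At local solar noon the hour angle is zero, so the zenith angle is |φ − δ| = |11.5° − (-17.0°)| = 28.5°.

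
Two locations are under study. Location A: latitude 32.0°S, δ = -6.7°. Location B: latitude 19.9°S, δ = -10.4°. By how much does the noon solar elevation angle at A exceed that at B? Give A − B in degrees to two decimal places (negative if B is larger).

-15.80°

A: 90° − |-32.0 − (-6.7)| = 64.70°.
B: 90° − |-19.9 − (-10.4)| = 80.50°.
A − B = 64.70 − 80.50 = -15.80°.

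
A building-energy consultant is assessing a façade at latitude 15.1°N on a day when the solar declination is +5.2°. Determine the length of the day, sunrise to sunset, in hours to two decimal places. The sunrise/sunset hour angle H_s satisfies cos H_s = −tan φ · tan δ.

12.19 hours

−tan φ tan δ = −(0.2698)(0.0910) = -0.0246; H_s = arccos(-0.0246) = 91.41°.
Day length = 2 H_s / 15° h⁻¹ = 182.82° / 15 = 12.188 h.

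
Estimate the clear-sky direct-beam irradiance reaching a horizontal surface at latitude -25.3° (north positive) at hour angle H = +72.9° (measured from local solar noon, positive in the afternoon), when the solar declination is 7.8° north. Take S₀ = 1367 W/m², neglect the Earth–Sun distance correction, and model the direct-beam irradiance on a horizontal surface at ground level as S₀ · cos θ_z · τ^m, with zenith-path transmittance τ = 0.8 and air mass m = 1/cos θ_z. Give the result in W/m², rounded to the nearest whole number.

95 W/m²

cos θ_z = sin φ sin δ + cos φ cos δ cos H = (-0.4274)(0.1357) + (0.9041)(0.9907)(0.2940) = 0.2053.
Air mass m = 1/cos θ_z = 1/0.2053 = 4.871; τ^m = 0.8^4.871 = 0.3372.
Surface direct beam = 1367 × 0.2053 × 0.3372 = 94.63 W/m².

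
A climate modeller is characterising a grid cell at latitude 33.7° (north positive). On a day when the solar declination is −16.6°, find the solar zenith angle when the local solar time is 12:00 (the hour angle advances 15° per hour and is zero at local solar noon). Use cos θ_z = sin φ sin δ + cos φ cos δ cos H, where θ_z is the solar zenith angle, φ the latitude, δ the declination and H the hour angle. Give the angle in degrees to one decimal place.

Hour angle H = 15° × (12 − 12) = 0.00°.
cos θ_z = sin(33.7°) sin(-16.6°) + cos(33.7°) cos(-16.6°) cos(0.00°) = -0.1585 + 0.7973 = 0.6388.
θ_z = arccos(0.6388) = 50.30°.

50.3°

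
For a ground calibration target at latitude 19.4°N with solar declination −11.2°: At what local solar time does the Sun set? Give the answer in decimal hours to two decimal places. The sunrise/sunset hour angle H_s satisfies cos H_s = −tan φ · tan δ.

17.73 h

cos H_s = −tan(19.4°) · tan(-11.2°) = 0.0697, so H_s = arccos(0.0697) = 86.00°.
Sunset is at 12 + H_s/15 = 12 + 5.733 = 17.733 h local solar time.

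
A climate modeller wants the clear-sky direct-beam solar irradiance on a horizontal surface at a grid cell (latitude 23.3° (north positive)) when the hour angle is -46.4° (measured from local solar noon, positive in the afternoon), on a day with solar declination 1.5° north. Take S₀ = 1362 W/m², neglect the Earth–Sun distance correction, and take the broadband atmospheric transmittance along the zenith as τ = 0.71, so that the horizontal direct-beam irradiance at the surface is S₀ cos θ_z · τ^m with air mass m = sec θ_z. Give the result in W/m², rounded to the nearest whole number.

cos θ_z = sin φ sin δ + cos φ cos δ cos H = (0.3955)(0.0262) + (0.9184)(0.9997)(0.6896) = 0.6435.
Air mass m = 1/cos θ_z = 1/0.6435 = 1.554; τ^m = 0.71^1.554 = 0.5873.
Surface direct beam = 1362 × 0.6435 × 0.5873 = 514.74 W/m².

515 W/m²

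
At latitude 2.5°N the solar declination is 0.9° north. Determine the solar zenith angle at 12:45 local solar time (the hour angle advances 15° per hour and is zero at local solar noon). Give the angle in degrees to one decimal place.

Hour angle H = 15° × (12.75 − 12) = 11.25°.
With φ = 2.5°, δ = 0.9°, H = 11.25°: sin φ sin δ = 0.0007, cos φ cos δ cos H = 0.9797, so cos θ_z = 0.9804.
θ_z = arccos(0.9804) = 11.36°.

11.4°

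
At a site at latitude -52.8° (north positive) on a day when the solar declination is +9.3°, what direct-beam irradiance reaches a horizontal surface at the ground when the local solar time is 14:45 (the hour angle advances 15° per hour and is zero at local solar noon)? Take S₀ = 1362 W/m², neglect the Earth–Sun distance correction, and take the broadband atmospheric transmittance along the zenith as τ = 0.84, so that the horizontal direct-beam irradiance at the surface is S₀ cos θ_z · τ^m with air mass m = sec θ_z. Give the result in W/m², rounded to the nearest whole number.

253 W/m²

Hour angle H = 15° × (14.75 − 12) = 41.25°.
cos θ_z = sin(-52.8°) sin(9.3°) + cos(-52.8°) cos(9.3°) cos(41.25°) = -0.1287 + 0.4486 = 0.3199.
Air mass m = 1/cos θ_z = 1/0.3199 = 3.126; τ^m = 0.84^3.126 = 0.5798.
Surface direct beam = 1362 × 0.3199 × 0.5798 = 252.62 W/m².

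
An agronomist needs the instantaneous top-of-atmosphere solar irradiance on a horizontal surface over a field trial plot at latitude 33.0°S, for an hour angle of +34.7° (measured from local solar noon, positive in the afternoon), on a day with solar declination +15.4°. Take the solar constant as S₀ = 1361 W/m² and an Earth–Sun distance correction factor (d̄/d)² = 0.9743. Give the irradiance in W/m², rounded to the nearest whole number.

cos θ_z = sin φ sin δ + cos φ cos δ cos H = (-0.5446)(0.2656) + (0.8387)(0.9641)(0.8221) = 0.5201.
Top-of-atmosphere irradiance = S₀ (d̄/d)² cos θ_z = 1361 × 0.9743 × 0.5201 = 689.66 W/m².

690 W/m²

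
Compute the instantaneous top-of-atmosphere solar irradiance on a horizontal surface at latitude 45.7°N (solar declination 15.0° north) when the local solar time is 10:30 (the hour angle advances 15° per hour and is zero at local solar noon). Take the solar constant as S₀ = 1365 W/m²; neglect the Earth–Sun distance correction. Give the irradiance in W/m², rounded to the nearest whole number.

1104 W/m²

Hour angle H = 15° × (10.5 − 12) = -22.50°.
cos θ_z = sin φ sin δ + cos φ cos δ cos H = (0.7157)(0.2588) + (0.6984)(0.9659)(0.9239) = 0.8085.
Top-of-atmosphere irradiance = S₀ cos θ_z = 1365 × 0.8085 = 1103.60 W/m².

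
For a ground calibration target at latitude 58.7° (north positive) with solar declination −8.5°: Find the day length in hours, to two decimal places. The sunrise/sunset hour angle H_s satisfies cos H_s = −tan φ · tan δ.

10.10 hours

The sunset hour angle satisfies cos H_s = −tan φ tan δ = 0.2458, giving H_s = 75.77°.
Day length = 2 H_s / 15° h⁻¹ = 151.54° / 15 = 10.103 h.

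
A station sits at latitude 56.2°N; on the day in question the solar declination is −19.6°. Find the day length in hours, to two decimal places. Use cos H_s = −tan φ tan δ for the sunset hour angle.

−tan φ tan δ = −(1.4938)(-0.3561) = 0.5319; H_s = arccos(0.5319) = 57.87°.
Day length = 2 H_s / 15° h⁻¹ = 115.74° / 15 = 7.716 h.

7.72 hours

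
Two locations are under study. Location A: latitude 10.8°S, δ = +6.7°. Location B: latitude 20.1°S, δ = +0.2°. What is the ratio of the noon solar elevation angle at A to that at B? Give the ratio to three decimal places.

A: 90° − |-10.8 − (6.7)| = 72.50°.
B: 90° − |-20.1 − (0.2)| = 69.70°.
Ratio A/B = 72.5000 / 69.7000 = 1.0402.

1.040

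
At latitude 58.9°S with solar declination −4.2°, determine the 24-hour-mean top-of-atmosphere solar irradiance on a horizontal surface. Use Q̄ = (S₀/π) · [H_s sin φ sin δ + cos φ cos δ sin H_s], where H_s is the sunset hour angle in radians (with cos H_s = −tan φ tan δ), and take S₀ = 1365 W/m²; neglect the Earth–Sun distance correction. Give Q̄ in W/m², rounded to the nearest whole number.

268 W/m²

−tan φ tan δ = −(-1.6577)(-0.0734) = -0.1217; H_s = arccos(-0.1217) = 96.99°. In radians, H_s = 1.6928.
H_s sin φ sin δ = 1.6928 × -0.8563 × -0.0732 = 0.1061.
cos φ cos δ sin H_s = 0.5165 × 0.9973 × 0.9926 = 0.5113.
Q̄ = (1365/π) × (0.1061 + 0.5113) = 434.49 × 0.6174 = 268.25 W/m².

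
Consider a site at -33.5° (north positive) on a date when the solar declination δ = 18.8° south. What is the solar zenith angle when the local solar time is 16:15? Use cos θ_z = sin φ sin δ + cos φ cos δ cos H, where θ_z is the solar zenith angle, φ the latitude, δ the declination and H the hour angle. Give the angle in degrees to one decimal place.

Hour angle H = 15° × (16.25 − 12) = 63.75°.
cos θ_z = sin(-33.5°) sin(-18.8°) + cos(-33.5°) cos(-18.8°) cos(63.75°) = 0.1779 + 0.3491 = 0.5270.
θ_z = arccos(0.5270) = 58.20°.

58.2°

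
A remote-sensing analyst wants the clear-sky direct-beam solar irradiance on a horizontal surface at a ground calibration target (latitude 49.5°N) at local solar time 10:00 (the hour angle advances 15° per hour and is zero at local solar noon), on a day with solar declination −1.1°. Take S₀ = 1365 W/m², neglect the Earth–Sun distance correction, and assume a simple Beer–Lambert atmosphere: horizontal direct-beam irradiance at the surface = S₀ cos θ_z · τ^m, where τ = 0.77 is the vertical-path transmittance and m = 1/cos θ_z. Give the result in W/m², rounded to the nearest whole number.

Hour angle H = 15° × (10 − 12) = -30.00°.
cos θ_z = sin φ sin δ + cos φ cos δ cos H = (0.7604)(-0.0192) + (0.6494)(0.9998)(0.8660) = 0.5477.
Air mass m = 1/cos θ_z = 1/0.5477 = 1.826; τ^m = 0.77^1.826 = 0.6205.
Surface direct beam = 1365 × 0.5477 × 0.6205 = 463.89 W/m².

464 W/m²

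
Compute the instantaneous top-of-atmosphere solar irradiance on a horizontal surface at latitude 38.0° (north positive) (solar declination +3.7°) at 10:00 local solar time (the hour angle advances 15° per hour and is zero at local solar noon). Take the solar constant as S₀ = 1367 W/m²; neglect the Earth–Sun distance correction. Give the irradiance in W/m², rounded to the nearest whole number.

Hour angle H = 15° × (10 − 12) = -30.00°.
cos θ_z = sin φ sin δ + cos φ cos δ cos H = (0.6157)(0.0645) + (0.7880)(0.9979)(0.8660) = 0.7207.
Top-of-atmosphere irradiance = S₀ cos θ_z = 1367 × 0.7207 = 985.20 W/m².

985 W/m²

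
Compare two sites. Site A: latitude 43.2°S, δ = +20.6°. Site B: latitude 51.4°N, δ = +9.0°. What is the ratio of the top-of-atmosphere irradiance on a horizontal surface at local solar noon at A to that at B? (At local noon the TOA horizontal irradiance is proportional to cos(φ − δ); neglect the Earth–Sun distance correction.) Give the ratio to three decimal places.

0.598

A: cos θ_z = cos(-43.2° − (20.6°)) = 0.4415.
B: cos θ_z = cos(51.4° − (9.0°)) = 0.7385.
Ratio A/B = 0.4415 / 0.7385 = 0.5978.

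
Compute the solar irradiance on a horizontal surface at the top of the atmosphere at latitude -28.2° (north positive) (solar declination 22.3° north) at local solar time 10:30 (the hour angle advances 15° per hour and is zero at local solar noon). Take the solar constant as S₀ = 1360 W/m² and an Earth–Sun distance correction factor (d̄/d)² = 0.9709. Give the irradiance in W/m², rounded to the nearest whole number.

758 W/m²

Hour angle H = 15° × (10.5 − 12) = -22.50°.
cos θ_z = sin(-28.2°) sin(22.3°) + cos(-28.2°) cos(22.3°) cos(-22.50°) = -0.1793 + 0.7533 = 0.5740.
Top-of-atmosphere irradiance = S₀ (d̄/d)² cos θ_z = 1360 × 0.9709 × 0.5740 = 757.92 W/m².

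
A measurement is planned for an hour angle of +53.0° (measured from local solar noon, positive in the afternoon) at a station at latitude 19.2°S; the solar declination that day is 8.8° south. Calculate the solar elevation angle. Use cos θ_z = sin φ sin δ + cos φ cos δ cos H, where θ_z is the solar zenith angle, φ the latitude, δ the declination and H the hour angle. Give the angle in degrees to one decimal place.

cos θ_z = sin φ sin δ + cos φ cos δ cos H = (-0.3289)(-0.1530) + (0.9444)(0.9882)(0.6018) = 0.6120.
θ_z = arccos(0.6120) = 52.27°, so the elevation is 90° − 52.27° = 37.73°.

37.7°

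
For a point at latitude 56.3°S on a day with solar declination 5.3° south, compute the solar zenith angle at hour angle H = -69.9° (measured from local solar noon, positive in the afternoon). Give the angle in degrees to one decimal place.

cos θ_z = sin(-56.3°) sin(-5.3°) + cos(-56.3°) cos(-5.3°) cos(-69.90°) = 0.0768 + 0.1899 = 0.2667.
θ_z = arccos(0.2667) = 74.53°.

74.5°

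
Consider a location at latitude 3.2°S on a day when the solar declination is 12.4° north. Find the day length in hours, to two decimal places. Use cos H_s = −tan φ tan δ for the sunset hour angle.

11.91 hours

The sunset hour angle satisfies cos H_s = −tan φ tan δ = 0.0123, giving H_s = 89.30°.
Day length = 2 H_s / 15° h⁻¹ = 178.60° / 15 = 11.907 h.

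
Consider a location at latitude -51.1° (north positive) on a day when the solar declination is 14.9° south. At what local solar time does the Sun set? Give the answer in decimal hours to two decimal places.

The sunset hour angle satisfies cos H_s = −tan φ tan δ = -0.3298, giving H_s = 109.26°.
Sunset is at 12 + H_s/15 = 12 + 7.284 = 19.284 h local solar time.

19.28 h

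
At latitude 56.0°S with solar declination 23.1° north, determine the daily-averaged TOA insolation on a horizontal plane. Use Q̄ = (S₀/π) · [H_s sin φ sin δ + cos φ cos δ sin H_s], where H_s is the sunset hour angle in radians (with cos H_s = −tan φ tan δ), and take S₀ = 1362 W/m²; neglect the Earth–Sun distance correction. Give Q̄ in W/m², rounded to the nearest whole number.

cos H_s = −tan(-56.0°) · tan(23.1°) = 0.6324, so H_s = arccos(0.6324) = 50.77°. In radians, H_s = 0.8861.
H_s sin φ sin δ = 0.8861 × -0.8290 × 0.3923 = -0.2882.
cos φ cos δ sin H_s = 0.5592 × 0.9198 × 0.7746 = 0.3984.
Q̄ = (1362/π) × (-0.2882 + 0.3984) = 433.54 × 0.1102 = 47.78 W/m².

48 W/m²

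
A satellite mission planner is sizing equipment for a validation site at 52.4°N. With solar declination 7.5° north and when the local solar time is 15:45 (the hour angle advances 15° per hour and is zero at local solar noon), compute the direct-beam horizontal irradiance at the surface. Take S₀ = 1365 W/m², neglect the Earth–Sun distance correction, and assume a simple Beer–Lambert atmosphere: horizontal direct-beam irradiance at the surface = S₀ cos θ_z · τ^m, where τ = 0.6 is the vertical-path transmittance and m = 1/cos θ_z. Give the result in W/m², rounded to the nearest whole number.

188 W/m²

Hour angle H = 15° × (15.75 − 12) = 56.25°.
cos θ_z = sin(52.4°) sin(7.5°) + cos(52.4°) cos(7.5°) cos(56.25°) = 0.1034 + 0.3361 = 0.4395.
Air mass m = 1/cos θ_z = 1/0.4395 = 2.275; τ^m = 0.6^2.275 = 0.3128.
Surface direct beam = 1365 × 0.4395 × 0.3128 = 187.65 W/m².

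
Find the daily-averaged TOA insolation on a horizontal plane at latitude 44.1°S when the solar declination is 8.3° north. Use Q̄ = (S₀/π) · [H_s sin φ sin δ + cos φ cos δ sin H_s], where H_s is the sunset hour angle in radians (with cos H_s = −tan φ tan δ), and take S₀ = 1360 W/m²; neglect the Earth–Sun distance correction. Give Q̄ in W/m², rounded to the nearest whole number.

242 W/m²

cos H_s = −tan(-44.1°) · tan(8.3°) = 0.1414, so H_s = arccos(0.1414) = 81.87°. In radians, H_s = 1.4289.
H_s sin φ sin δ = 1.4289 × -0.6959 × 0.1444 = -0.1436.
cos φ cos δ sin H_s = 0.7181 × 0.9895 × 0.9899 = 0.7034.
Q̄ = (1360/π) × (-0.1436 + 0.7034) = 432.90 × 0.5598 = 242.34 W/m².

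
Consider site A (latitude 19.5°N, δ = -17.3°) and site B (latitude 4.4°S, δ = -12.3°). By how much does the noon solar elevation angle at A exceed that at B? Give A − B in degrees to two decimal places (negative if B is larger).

A: 90° − |19.5 − (-17.3)| = 53.20°.
B: 90° − |-4.4 − (-12.3)| = 82.10°.
A − B = 53.20 − 82.10 = -28.90°.

-28.90°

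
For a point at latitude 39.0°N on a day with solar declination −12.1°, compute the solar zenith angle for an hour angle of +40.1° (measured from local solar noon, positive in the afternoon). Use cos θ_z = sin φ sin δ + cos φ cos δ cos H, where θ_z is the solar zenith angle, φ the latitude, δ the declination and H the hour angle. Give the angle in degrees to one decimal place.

63.3°

cos θ_z = sin φ sin δ + cos φ cos δ cos H = (0.6293)(-0.2096) + (0.7771)(0.9778)(0.7649) = 0.4493.
θ_z = arccos(0.4493) = 63.30°.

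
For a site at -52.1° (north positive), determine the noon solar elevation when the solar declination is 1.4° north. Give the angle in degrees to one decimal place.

36.5°

At local solar noon the hour angle is zero, so the elevation is 90° − |φ − δ| = 90° − |-52.1° − (1.4°)| = 90° − 53.5° = 36.5°.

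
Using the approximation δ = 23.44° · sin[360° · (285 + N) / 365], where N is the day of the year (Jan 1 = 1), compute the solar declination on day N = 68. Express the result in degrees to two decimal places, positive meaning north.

360 × (285 + 68) / 365 = 348.164°; sin(348.164°) = -0.2051.
δ = 23.44 × -0.2051 = -4.808° ≈ -4.81°.

-4.81°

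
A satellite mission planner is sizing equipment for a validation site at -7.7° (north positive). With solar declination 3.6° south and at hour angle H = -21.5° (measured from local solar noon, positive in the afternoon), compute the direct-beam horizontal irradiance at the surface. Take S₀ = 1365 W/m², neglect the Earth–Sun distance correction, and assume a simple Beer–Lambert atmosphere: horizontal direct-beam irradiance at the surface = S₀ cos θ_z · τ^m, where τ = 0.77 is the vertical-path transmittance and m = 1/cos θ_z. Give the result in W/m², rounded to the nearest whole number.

cos θ_z = sin(-7.7°) sin(-3.6°) + cos(-7.7°) cos(-3.6°) cos(-21.50°) = 0.0084 + 0.9202 = 0.9286.
Air mass m = 1/cos θ_z = 1/0.9286 = 1.077; τ^m = 0.77^1.077 = 0.7547.
Surface direct beam = 1365 × 0.9286 × 0.7547 = 956.61 W/m².

957 W/m²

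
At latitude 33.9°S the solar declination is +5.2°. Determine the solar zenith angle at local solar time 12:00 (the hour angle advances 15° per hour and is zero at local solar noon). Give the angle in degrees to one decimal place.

39.1°

Hour angle H = 15° × (12 − 12) = 0.00°.
With φ = -33.9°, δ = 5.2°, H = 0.00°: sin φ sin δ = -0.0505, cos φ cos δ cos H = 0.8266, so cos θ_z = 0.7761.
θ_z = arccos(0.7761) = 39.10°.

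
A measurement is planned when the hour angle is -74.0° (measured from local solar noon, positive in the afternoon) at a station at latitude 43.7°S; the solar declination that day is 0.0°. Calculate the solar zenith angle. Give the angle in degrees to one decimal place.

With φ = -43.7°, δ = 0.0°, H = -74.00°: sin φ sin δ = 0.0000, cos φ cos δ cos H = 0.1993, so cos θ_z = 0.1993.
θ_z = arccos(0.1993) = 78.50°.

78.5°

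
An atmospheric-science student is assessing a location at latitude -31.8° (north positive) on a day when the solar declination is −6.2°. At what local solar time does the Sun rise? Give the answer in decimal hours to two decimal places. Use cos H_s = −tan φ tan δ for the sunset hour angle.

The sunset hour angle satisfies cos H_s = −tan φ tan δ = -0.0674, giving H_s = 93.86°.
Sunrise is at 12 − H_s/15 = 12 − 6.257 = 5.743 h local solar time.

5.74 h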